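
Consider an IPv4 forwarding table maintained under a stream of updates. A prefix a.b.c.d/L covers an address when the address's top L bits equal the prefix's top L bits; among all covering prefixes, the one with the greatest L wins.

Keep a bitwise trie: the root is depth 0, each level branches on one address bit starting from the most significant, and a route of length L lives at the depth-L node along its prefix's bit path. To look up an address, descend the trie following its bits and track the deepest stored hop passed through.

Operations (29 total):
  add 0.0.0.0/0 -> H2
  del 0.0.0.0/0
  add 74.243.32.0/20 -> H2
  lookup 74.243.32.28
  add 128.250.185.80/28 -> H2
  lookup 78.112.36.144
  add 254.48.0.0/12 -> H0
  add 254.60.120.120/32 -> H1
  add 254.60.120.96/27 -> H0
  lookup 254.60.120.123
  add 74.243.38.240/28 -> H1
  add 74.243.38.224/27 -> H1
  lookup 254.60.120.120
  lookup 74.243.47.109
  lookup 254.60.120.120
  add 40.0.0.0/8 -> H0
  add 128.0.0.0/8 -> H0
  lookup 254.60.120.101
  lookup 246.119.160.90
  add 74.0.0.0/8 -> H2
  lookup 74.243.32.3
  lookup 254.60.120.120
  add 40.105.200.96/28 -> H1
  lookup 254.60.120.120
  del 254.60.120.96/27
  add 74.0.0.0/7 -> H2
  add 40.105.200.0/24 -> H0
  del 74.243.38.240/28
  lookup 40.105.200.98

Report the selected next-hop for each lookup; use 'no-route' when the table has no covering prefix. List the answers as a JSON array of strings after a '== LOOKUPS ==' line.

Trace:
  + 0.0.0.0/0 (H2) depth=0
  del 0.0.0.0/0 (clear depth 0)
  + 74.243.32.0/20 (H2) depth=20
  lookup 74.243.32.28: bits 01001010111100110010 walk d0:-→d1:-→d2:-→d3:-→d4:-→d5:-→d6:-→d7:-→d8:-→d9:-→d10:-→d11:-→d12:-→d13:-→d14:-→d15:-→d16:-→d17:-→d18:-→d19:-→d20:H2 -> H2
  + 128.250.185.80/28 (H2) depth=28
  lookup 78.112.36.144: bits 01001 walk d0:-→d1:-→d2:-→d3:-→d4:-→d5:- -> no-route
  + 254.48.0.0/12 (H0) depth=12
  + 254.60.120.120/32 (H1) depth=32
  + 254.60.120.96/27 (H0) depth=27
  lookup 254.60.120.123: bits 111111100011110001111000011110 walk d0:-→d1:-→d2:-→d3:-→d4:-→d5:-→d6:-→d7:-→d8:-→d9:-→d10:-→d11:-→d12:H0→d13:-→d14:-→d15:-→d16:-→d17:-→d18:-→d19:-→d20:-→d21:-→d22:-→d23:-→d24:-→d25:-→d26:-→d27:H0→d28:-→d29:-→d30:- -> H0
  + 74.243.38.240/28 (H1) depth=28
  + 74.243.38.224/27 (H1) depth=27
  lookup 254.60.120.120: bits 11111110001111000111100001111000 walk d0:-→d1:-→d2:-→d3:-→d4:-→d5:-→d6:-→d7:-→d8:-→d9:-→d10:-→d11:-→d12:H0→d13:-→d14:-→d15:-→d16:-→d17:-→d18:-→d19:-→d20:-→d21:-→d22:-→d23:-→d24:-→d25:-→d26:-→d27:H0→d28:-→d29:-→d30:-→d31:-→d32:H1 -> H1
  lookup 74.243.47.109: bits 01001010111100110010 walk d0:-→d1:-→d2:-→d3:-→d4:-→d5:-→d6:-→d7:-→d8:-→d9:-→d10:-→d11:-→d12:-→d13:-→d14:-→d15:-→d16:-→d17:-→d18:-→d19:-→d20:H2 -> H2
  lookup 254.60.120.120: bits 11111110001111000111100001111000 walk d0:-→d1:-→d2:-→d3:-→d4:-→d5:-→d6:-→d7:-→d8:-→d9:-→d10:-→d11:-→d12:H0→d13:-→d14:-→d15:-→d16:-→d17:-→d18:-→d19:-→d20:-→d21:-→d22:-→d23:-→d24:-→d25:-→d26:-→d27:H0→d28:-→d29:-→d30:-→d31:-→d32:H1 -> H1
  + 40.0.0.0/8 (H0) depth=8
  + 128.0.0.0/8 (H0) depth=8
  lookup 254.60.120.101: bits 111111100011110001111000011 walk d0:-→d1:-→d2:-→d3:-→d4:-→d5:-→d6:-→d7:-→d8:-→d9:-→d10:-→d11:-→d12:H0→d13:-→d14:-→d15:-→d16:-→d17:-→d18:-→d19:-→d20:-→d21:-→d22:-→d23:-→d24:-→d25:-→d26:-→d27:H0 -> H0
  lookup 246.119.160.90: bits 1111 walk d0:-→d1:-→d2:-→d3:-→d4:- -> no-route
  + 74.0.0.0/8 (H2) depth=8
  lookup 74.243.32.3: bits 010010101111001100100 walk d0:-→d1:-→d2:-→d3:-→d4:-→d5:-→d6:-→d7:-→d8:H2→d9:-→d10:-→d11:-→d12:-→d13:-→d14:-→d15:-→d16:-→d17:-→d18:-→d19:-→d20:H2→d21:- -> H2
  lookup 254.60.120.120: bits 11111110001111000111100001111000 walk d0:-→d1:-→d2:-→d3:-→d4:-→d5:-→d6:-→d7:-→d8:-→d9:-→d10:-→d11:-→d12:H0→d13:-→d14:-→d15:-→d16:-→d17:-→d18:-→d19:-→d20:-→d21:-→d22:-→d23:-→d24:-→d25:-→d26:-→d27:H0→d28:-→d29:-→d30:-→d31:-→d32:H1 -> H1
  + 40.105.200.96/28 (H1) depth=28
  lookup 254.60.120.120: bits 11111110001111000111100001111000 walk d0:-→d1:-→d2:-→d3:-→d4:-→d5:-→d6:-→d7:-→d8:-→d9:-→d10:-→d11:-→d12:H0→d13:-→d14:-→d15:-→d16:-→d17:-→d18:-→d19:-→d20:-→d21:-→d22:-→d23:-→d24:-→d25:-→d26:-→d27:H0→d28:-→d29:-→d30:-→d31:-→d32:H1 -> H1
  del 254.60.120.96/27 (clear depth 27)
  + 74.0.0.0/7 (H2) depth=7
  + 40.105.200.0/24 (H0) depth=24
  del 74.243.38.240/28 (clear depth 28)
  lookup 40.105.200.98: bits 0010100001101001110010000110 walk d0:-→d1:-→d2:-→d3:-→d4:-→d5:-→d6:-→d7:-→d8:H0→d9:-→d10:-→d11:-→d12:-→d13:-→d14:-→d15:-→d16:-→d17:-→d18:-→d19:-→d20:-→d21:-→d22:-→d23:-→d24:H0→d25:-→d26:-→d27:-→d28:H1 -> H1

== LOOKUPS ==
["H2","no-route","H0","H1","H2","H1","H0","no-route","H2","H1","H1","H1"]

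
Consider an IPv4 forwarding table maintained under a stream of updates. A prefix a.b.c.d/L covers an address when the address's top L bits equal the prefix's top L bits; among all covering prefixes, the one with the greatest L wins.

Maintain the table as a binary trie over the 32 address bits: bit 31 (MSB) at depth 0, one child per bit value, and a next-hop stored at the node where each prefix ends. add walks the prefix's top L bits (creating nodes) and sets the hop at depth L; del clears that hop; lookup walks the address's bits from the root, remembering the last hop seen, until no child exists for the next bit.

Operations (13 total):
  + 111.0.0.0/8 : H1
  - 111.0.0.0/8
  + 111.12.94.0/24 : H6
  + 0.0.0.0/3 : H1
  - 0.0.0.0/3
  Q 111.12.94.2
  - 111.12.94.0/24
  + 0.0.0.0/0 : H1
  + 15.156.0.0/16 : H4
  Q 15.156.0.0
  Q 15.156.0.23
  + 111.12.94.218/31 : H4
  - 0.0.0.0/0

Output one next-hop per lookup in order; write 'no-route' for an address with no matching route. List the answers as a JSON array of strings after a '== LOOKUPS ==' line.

Process each operation:
  + 111.0.0.0/8 (H1) depth=8
  del 111.0.0.0/8 (clear depth 8)
  + 111.12.94.0/24 (H6) depth=24
  + 0.0.0.0/3 (H1) depth=3
  del 0.0.0.0/3 (clear depth 3)
  Q 111.12.94.2: descend 011011110000110001011110 ; hops seen [H6] ; pick H6
  del 111.12.94.0/24 (clear depth 24)
  + 0.0.0.0/0 (H1) depth=0
  + 15.156.0.0/16 (H4) depth=16
  Q 15.156.0.0: descend 0000111110011100 ; hops seen [H1,H4] ; pick H4
  Q 15.156.0.23: descend 0000111110011100 ; hops seen [H1,H4] ; pick H4
  + 111.12.94.218/31 (H4) depth=31
  del 0.0.0.0/0 (clear depth 0)

== LOOKUPS ==
["H6","H4","H4"]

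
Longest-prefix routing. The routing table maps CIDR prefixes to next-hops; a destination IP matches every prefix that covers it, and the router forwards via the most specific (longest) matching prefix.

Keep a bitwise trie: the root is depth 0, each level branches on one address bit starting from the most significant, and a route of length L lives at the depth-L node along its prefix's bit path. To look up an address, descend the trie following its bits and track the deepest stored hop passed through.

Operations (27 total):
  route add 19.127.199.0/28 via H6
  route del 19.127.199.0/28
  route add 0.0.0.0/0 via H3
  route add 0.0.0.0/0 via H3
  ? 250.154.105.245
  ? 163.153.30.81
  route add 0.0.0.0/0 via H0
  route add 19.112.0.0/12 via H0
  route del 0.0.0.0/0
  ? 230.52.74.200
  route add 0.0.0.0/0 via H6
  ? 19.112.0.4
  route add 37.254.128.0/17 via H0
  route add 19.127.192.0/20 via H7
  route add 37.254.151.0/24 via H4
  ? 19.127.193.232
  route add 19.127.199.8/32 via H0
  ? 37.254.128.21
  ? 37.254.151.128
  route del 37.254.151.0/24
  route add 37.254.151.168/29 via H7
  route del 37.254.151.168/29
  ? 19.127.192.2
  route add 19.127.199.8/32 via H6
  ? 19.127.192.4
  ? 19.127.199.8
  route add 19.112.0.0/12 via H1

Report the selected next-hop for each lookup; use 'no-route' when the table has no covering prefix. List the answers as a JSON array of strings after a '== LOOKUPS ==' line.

Process each operation:
  + 19.127.199.0/28 (H6) depth=28
  del 19.127.199.0/28 (clear depth 28)
  + 0.0.0.0/0 (H3) depth=0
  + 0.0.0.0/0 (H3) depth=0
  lookup 250.154.105.245: bits ε walk d0:H3 -> H3
  lookup 163.153.30.81: bits ε walk d0:H3 -> H3
  + 0.0.0.0/0 (H0) depth=0
  + 19.112.0.0/12 (H0) depth=12
  del 0.0.0.0/0 (clear depth 0)
  lookup 230.52.74.200: bits ε walk d0:- -> no-route
  + 0.0.0.0/0 (H6) depth=0
  lookup 19.112.0.4: bits 000100110111 walk d0:H6→d1:-→d2:-→d3:-→d4:-→d5:-→d6:-→d7:-→d8:-→d9:-→d10:-→d11:-→d12:H0 -> H0
  + 37.254.128.0/17 (H0) depth=17
  + 19.127.192.0/20 (H7) depth=20
  + 37.254.151.0/24 (H4) depth=24
  lookup 19.127.193.232: bits 000100110111111111000 walk d0:H6→d1:-→d2:-→d3:-→d4:-→d5:-→d6:-→d7:-→d8:-→d9:-→d10:-→d11:-→d12:H0→d13:-→d14:-→d15:-→d16:-→d17:-→d18:-→d19:-→d20:H7→d21:- -> H7
  + 19.127.199.8/32 (H0) depth=32
  lookup 37.254.128.21: bits 0010010111111110100 walk d0:H6→d1:-→d2:-→d3:-→d4:-→d5:-→d6:-→d7:-→d8:-→d9:-→d10:-→d11:-→d12:-→d13:-→d14:-→d15:-→d16:-→d17:H0→d18:-→d19:- -> H0
  lookup 37.254.151.128: bits 001001011111111010010111 walk d0:H6→d1:-→d2:-→d3:-→d4:-→d5:-→d6:-→d7:-→d8:-→d9:-→d10:-→d11:-→d12:-→d13:-→d14:-→d15:-→d16:-→d17:H0→d18:-→d19:-→d20:-→d21:-→d22:-→d23:-→d24:H4 -> H4
  del 37.254.151.0/24 (clear depth 24)
  + 37.254.151.168/29 (H7) depth=29
  del 37.254.151.168/29 (clear depth 29)
  lookup 19.127.192.2: bits 000100110111111111000 walk d0:H6→d1:-→d2:-→d3:-→d4:-→d5:-→d6:-→d7:-→d8:-→d9:-→d10:-→d11:-→d12:H0→d13:-→d14:-→d15:-→d16:-→d17:-→d18:-→d19:-→d20:H7→d21:- -> H7
  + 19.127.199.8/32 (H6) depth=32
  lookup 19.127.192.4: bits 000100110111111111000 walk d0:H6→d1:-→d2:-→d3:-→d4:-→d5:-→d6:-→d7:-→d8:-→d9:-→d10:-→d11:-→d12:H0→d13:-→d14:-→d15:-→d16:-→d17:-→d18:-→d19:-→d20:H7→d21:- -> H7
  lookup 19.127.199.8: bits 00010011011111111100011100001000 walk d0:H6→d1:-→d2:-→d3:-→d4:-→d5:-→d6:-→d7:-→d8:-→d9:-→d10:-→d11:-→d12:H0→d13:-→d14:-→d15:-→d16:-→d17:-→d18:-→d19:-→d20:H7→d21:-→d22:-→d23:-→d24:-→d25:-→d26:-→d27:-→d28:-→d29:-→d30:-→d31:-→d32:H6 -> H6
  + 19.112.0.0/12 (H1) depth=12

== LOOKUPS ==
["H3","H3","no-route","H0","H7","H0","H4","H7","H7","H6"]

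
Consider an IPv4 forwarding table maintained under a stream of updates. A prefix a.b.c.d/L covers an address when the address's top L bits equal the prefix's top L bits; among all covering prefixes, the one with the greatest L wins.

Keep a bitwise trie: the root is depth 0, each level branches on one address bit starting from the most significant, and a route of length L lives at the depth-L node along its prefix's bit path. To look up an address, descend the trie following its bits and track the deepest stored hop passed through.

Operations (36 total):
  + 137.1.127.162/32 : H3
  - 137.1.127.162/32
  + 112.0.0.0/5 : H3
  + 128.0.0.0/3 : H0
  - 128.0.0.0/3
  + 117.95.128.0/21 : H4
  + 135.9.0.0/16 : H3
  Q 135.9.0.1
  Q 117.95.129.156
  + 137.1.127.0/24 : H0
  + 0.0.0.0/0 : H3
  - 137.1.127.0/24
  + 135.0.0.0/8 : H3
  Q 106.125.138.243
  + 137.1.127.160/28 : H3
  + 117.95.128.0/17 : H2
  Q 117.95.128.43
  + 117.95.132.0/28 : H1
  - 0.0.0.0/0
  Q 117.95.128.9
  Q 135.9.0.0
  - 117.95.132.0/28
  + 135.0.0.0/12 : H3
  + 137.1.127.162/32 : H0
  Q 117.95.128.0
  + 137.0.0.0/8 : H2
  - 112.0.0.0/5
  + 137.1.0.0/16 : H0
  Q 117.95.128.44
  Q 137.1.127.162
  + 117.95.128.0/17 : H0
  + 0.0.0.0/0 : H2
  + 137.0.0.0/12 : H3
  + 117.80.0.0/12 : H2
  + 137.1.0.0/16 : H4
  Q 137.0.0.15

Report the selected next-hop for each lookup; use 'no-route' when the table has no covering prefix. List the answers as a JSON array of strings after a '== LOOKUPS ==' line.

Process each operation:
  + 137.1.127.162/32 (H3) depth=32
  - 137.1.127.162/32 clear@32
  + 112.0.0.0/5 (H3) depth=5
  + 128.0.0.0/3 (H0) depth=3
  - 128.0.0.0/3 clear@3
  + 117.95.128.0/21 (H4) depth=21
  + 135.9.0.0/16 (H3) depth=16
  lookup 135.9.0.1: bits 1000011100001001 walk d0:-→d1:-→d2:-→d3:-→d4:-→d5:-→d6:-→d7:-→d8:-→d9:-→d10:-→d11:-→d12:-→d13:-→d14:-→d15:-→d16:H3 -> H3
  lookup 117.95.129.156: bits 011101010101111110000 walk d0:-→d1:-→d2:-→d3:-→d4:-→d5:H3→d6:-→d7:-→d8:-→d9:-→d10:-→d11:-→d12:-→d13:-→d14:-→d15:-→d16:-→d17:-→d18:-→d19:-→d20:-→d21:H4 -> H4
  + 137.1.127.0/24 (H0) depth=24
  + 0.0.0.0/0 (H3) depth=0
  - 137.1.127.0/24 clear@24
  + 135.0.0.0/8 (H3) depth=8
  lookup 106.125.138.243: bits 011 walk d0:H3→d1:-→d2:-→d3:- -> H3
  + 137.1.127.160/28 (H3) depth=28
  + 117.95.128.0/17 (H2) depth=17
  lookup 117.95.128.43: bits 011101010101111110000 walk d0:H3→d1:-→d2:-→d3:-→d4:-→d5:H3→d6:-→d7:-→d8:-→d9:-→d10:-→d11:-→d12:-→d13:-→d14:-→d15:-→d16:-→d17:H2→d18:-→d19:-→d20:-→d21:H4 -> H4
  + 117.95.132.0/28 (H1) depth=28
  - 0.0.0.0/0 clear@0
  lookup 117.95.128.9: bits 011101010101111110000 walk d0:-→d1:-→d2:-→d3:-→d4:-→d5:H3→d6:-→d7:-→d8:-→d9:-→d10:-→d11:-→d12:-→d13:-→d14:-→d15:-→d16:-→d17:H2→d18:-→d19:-→d20:-→d21:H4 -> H4
  lookup 135.9.0.0: bits 1000011100001001 walk d0:-→d1:-→d2:-→d3:-→d4:-→d5:-→d6:-→d7:-→d8:H3→d9:-→d10:-→d11:-→d12:-→d13:-→d14:-→d15:-→d16:H3 -> H3
  - 117.95.132.0/28 clear@28
  + 135.0.0.0/12 (H3) depth=12
  + 137.1.127.162/32 (H0) depth=32
  lookup 117.95.128.0: bits 011101010101111110000 walk d0:-→d1:-→d2:-→d3:-→d4:-→d5:H3→d6:-→d7:-→d8:-→d9:-→d10:-→d11:-→d12:-→d13:-→d14:-→d15:-→d16:-→d17:H2→d18:-→d19:-→d20:-→d21:H4 -> H4
  + 137.0.0.0/8 (H2) depth=8
  - 112.0.0.0/5 clear@5
  + 137.1.0.0/16 (H0) depth=16
  lookup 117.95.128.44: bits 011101010101111110000 walk d0:-→d1:-→d2:-→d3:-→d4:-→d5:-→d6:-→d7:-→d8:-→d9:-→d10:-→d11:-→d12:-→d13:-→d14:-→d15:-→d16:-→d17:H2→d18:-→d19:-→d20:-→d21:H4 -> H4
  lookup 137.1.127.162: bits 10001001000000010111111110100010 walk d0:-→d1:-→d2:-→d3:-→d4:-→d5:-→d6:-→d7:-→d8:H2→d9:-→d10:-→d11:-→d12:-→d13:-→d14:-→d15:-→d16:H0→d17:-→d18:-→d19:-→d20:-→d21:-→d22:-→d23:-→d24:-→d25:-→d26:-→d27:-→d28:H3→d29:-→d30:-→d31:-→d32:H0 -> H0
  + 117.95.128.0/17 (H0) depth=17
  + 0.0.0.0/0 (H2) depth=0
  + 137.0.0.0/12 (H3) depth=12
  + 117.80.0.0/12 (H2) depth=12
  + 137.1.0.0/16 (H4) depth=16
  lookup 137.0.0.15: bits 100010010000000 walk d0:H2→d1:-→d2:-→d3:-→d4:-→d5:-→d6:-→d7:-→d8:H2→d9:-→d10:-→d11:-→d12:H3→d13:-→d14:-→d15:- -> H3

== LOOKUPS ==
["H3","H4","H3","H4","H4","H3","H4","H4","H0","H3"]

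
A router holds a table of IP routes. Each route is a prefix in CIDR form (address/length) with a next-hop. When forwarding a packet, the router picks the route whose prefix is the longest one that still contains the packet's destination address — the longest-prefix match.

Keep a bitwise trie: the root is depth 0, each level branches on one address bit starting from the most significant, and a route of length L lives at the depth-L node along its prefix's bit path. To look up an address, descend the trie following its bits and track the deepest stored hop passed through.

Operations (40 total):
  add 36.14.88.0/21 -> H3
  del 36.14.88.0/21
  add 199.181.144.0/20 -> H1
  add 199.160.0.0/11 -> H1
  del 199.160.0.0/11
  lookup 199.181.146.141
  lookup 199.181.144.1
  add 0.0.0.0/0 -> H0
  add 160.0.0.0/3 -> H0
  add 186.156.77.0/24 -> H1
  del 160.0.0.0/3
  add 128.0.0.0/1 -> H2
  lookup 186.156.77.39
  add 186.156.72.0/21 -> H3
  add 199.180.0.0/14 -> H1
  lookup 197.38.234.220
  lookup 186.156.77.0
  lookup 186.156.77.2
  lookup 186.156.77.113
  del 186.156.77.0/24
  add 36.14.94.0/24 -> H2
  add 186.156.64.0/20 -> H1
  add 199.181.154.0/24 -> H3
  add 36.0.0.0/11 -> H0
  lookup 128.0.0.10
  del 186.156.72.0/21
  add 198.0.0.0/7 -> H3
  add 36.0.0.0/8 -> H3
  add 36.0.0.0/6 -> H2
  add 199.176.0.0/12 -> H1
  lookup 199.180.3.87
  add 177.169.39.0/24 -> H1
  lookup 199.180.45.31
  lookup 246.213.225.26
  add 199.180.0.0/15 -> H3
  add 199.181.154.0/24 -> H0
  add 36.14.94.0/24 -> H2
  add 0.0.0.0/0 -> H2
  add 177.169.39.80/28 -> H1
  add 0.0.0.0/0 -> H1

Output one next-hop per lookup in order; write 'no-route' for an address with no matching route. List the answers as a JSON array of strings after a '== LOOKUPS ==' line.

Apply in order:
  add 36.14.88.0/21 -> H3 at depth 21
  del 36.14.88.0/21 (clear depth 21)
  add 199.181.144.0/20 -> H1 at depth 20
  add 199.160.0.0/11 -> H1 at depth 11
  del 199.160.0.0/11 (clear depth 11)
  lookup 199.181.146.141: bits 11000111101101011001 walk d0:-→d1:-→d2:-→d3:-→d4:-→d5:-→d6:-→d7:-→d8:-→d9:-→d10:-→d11:-→d12:-→d13:-→d14:-→d15:-→d16:-→d17:-→d18:-→d19:-→d20:H1 -> H1
  lookup 199.181.144.1: bits 11000111101101011001 walk d0:-→d1:-→d2:-→d3:-→d4:-→d5:-→d6:-→d7:-→d8:-→d9:-→d10:-→d11:-→d12:-→d13:-→d14:-→d15:-→d16:-→d17:-→d18:-→d19:-→d20:H1 -> H1
  add 0.0.0.0/0 -> H0 at depth 0
  add 160.0.0.0/3 -> H0 at depth 3
  add 186.156.77.0/24 -> H1 at depth 24
  del 160.0.0.0/3 (clear depth 3)
  add 128.0.0.0/1 -> H2 at depth 1
  lookup 186.156.77.39: bits 101110101001110001001101 walk d0:H0→d1:H2→d2:-→d3:-→d4:-→d5:-→d6:-→d7:-→d8:-→d9:-→d10:-→d11:-→d12:-→d13:-→d14:-→d15:-→d16:-→d17:-→d18:-→d19:-→d20:-→d21:-→d22:-→d23:-→d24:H1 -> H1
  add 186.156.72.0/21 -> H3 at depth 21
  add 199.180.0.0/14 -> H1 at depth 14
  lookup 197.38.234.220: bits 110001 walk d0:H0→d1:H2→d2:-→d3:-→d4:-→d5:-→d6:- -> H2
  lookup 186.156.77.0: bits 101110101001110001001101 walk d0:H0→d1:H2→d2:-→d3:-→d4:-→d5:-→d6:-→d7:-→d8:-→d9:-→d10:-→d11:-→d12:-→d13:-→d14:-→d15:-→d16:-→d17:-→d18:-→d19:-→d20:-→d21:H3→d22:-→d23:-→d24:H1 -> H1
  lookup 186.156.77.2: bits 101110101001110001001101 walk d0:H0→d1:H2→d2:-→d3:-→d4:-→d5:-→d6:-→d7:-→d8:-→d9:-→d10:-→d11:-→d12:-→d13:-→d14:-→d15:-→d16:-→d17:-→d18:-→d19:-→d20:-→d21:H3→d22:-→d23:-→d24:H1 -> H1
  lookup 186.156.77.113: bits 101110101001110001001101 walk d0:H0→d1:H2→d2:-→d3:-→d4:-→d5:-→d6:-→d7:-→d8:-→d9:-→d10:-→d11:-→d12:-→d13:-→d14:-→d15:-→d16:-→d17:-→d18:-→d19:-→d20:-→d21:H3→d22:-→d23:-→d24:H1 -> H1
  del 186.156.77.0/24 (clear depth 24)
  add 36.14.94.0/24 -> H2 at depth 24
  add 186.156.64.0/20 -> H1 at depth 20
  add 199.181.154.0/24 -> H3 at depth 24
  add 36.0.0.0/11 -> H0 at depth 11
  lookup 128.0.0.10: bits 10 walk d0:H0→d1:H2→d2:- -> H2
  del 186.156.72.0/21 (clear depth 21)
  add 198.0.0.0/7 -> H3 at depth 7
  add 36.0.0.0/8 -> H3 at depth 8
  add 36.0.0.0/6 -> H2 at depth 6
  add 199.176.0.0/12 -> H1 at depth 12
  lookup 199.180.3.87: bits 110001111011010 walk d0:H0→d1:H2→d2:-→d3:-→d4:-→d5:-→d6:-→d7:H3→d8:-→d9:-→d10:-→d11:-→d12:H1→d13:-→d14:H1→d15:- -> H1
  add 177.169.39.0/24 -> H1 at depth 24
  lookup 199.180.45.31: bits 110001111011010 walk d0:H0→d1:H2→d2:-→d3:-→d4:-→d5:-→d6:-→d7:H3→d8:-→d9:-→d10:-→d11:-→d12:H1→d13:-→d14:H1→d15:- -> H1
  lookup 246.213.225.26: bits 11 walk d0:H0→d1:H2→d2:- -> H2
  add 199.180.0.0/15 -> H3 at depth 15
  add 199.181.154.0/24 -> H0 at depth 24
  add 36.14.94.0/24 -> H2 at depth 24
  add 0.0.0.0/0 -> H2 at depth 0
  add 177.169.39.80/28 -> H1 at depth 28
  add 0.0.0.0/0 -> H1 at depth 0

== LOOKUPS ==
["H1","H1","H1","H2","H1","H1","H1","H2","H1","H1","H2"]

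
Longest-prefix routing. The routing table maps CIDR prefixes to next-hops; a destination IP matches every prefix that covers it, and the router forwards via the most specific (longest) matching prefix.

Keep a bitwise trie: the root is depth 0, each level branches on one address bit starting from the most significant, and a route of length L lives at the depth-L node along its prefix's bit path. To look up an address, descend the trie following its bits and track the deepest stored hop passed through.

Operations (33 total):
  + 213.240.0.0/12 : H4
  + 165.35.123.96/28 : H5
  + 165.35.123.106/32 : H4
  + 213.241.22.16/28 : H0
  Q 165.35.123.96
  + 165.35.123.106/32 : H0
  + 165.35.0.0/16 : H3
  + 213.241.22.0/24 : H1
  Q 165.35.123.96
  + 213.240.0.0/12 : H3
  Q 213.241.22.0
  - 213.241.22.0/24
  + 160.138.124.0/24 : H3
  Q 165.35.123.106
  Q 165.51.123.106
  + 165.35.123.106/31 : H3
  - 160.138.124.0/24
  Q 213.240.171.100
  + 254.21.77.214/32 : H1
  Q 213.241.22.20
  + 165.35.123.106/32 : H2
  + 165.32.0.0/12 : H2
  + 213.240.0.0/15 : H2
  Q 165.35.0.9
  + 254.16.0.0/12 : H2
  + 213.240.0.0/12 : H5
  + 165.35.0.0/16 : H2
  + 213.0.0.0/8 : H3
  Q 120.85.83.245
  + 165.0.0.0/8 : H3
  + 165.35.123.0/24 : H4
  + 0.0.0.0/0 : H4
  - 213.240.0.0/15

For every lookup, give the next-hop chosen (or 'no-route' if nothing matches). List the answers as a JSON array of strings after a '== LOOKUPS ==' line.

Apply in order:
  + 213.240.0.0/12 (H4) depth=12
  + 165.35.123.96/28 (H5) depth=28
  + 165.35.123.106/32 (H4) depth=32
  + 213.241.22.16/28 (H0) depth=28
  Q 165.35.123.96: descend 1010010100100011011110110110 ; hops seen [H5] ; pick H5
  + 165.35.123.106/32 (H0) depth=32
  + 165.35.0.0/16 (H3) depth=16
  + 213.241.22.0/24 (H1) depth=24
  Q 165.35.123.96: descend 1010010100100011011110110110 ; hops seen [H3,H5] ; pick H5
  + 213.240.0.0/12 (H3) depth=12
  Q 213.241.22.0: descend 110101011111000100010110000 ; hops seen [H3,H1] ; pick H1
  del 213.241.22.0/24 (clear depth 24)
  + 160.138.124.0/24 (H3) depth=24
  Q 165.35.123.106: descend 10100101001000110111101101101010 ; hops seen [H3,H5,H0] ; pick H0
  Q 165.51.123.106: descend 10100101001 ; hops seen [∅] ; pick no-route
  + 165.35.123.106/31 (H3) depth=31
  del 160.138.124.0/24 (clear depth 24)
  Q 213.240.171.100: descend 110101011111000 ; hops seen [H3] ; pick H3
  + 254.21.77.214/32 (H1) depth=32
  Q 213.241.22.20: descend 1101010111110001000101100001 ; hops seen [H3,H0] ; pick H0
  + 165.35.123.106/32 (H2) depth=32
  + 165.32.0.0/12 (H2) depth=12
  + 213.240.0.0/15 (H2) depth=15
  Q 165.35.0.9: descend 10100101001000110 ; hops seen [H2,H3] ; pick H3
  + 254.16.0.0/12 (H2) depth=12
  + 213.240.0.0/12 (H5) depth=12
  + 165.35.0.0/16 (H2) depth=16
  + 213.0.0.0/8 (H3) depth=8
  Q 120.85.83.245: descend ε ; hops seen [∅] ; pick no-route
  + 165.0.0.0/8 (H3) depth=8
  + 165.35.123.0/24 (H4) depth=24
  + 0.0.0.0/0 (H4) depth=0
  del 213.240.0.0/15 (clear depth 15)

== LOOKUPS ==
["H5","H5","H1","H0","no-route","H3","H0","H3","no-route"]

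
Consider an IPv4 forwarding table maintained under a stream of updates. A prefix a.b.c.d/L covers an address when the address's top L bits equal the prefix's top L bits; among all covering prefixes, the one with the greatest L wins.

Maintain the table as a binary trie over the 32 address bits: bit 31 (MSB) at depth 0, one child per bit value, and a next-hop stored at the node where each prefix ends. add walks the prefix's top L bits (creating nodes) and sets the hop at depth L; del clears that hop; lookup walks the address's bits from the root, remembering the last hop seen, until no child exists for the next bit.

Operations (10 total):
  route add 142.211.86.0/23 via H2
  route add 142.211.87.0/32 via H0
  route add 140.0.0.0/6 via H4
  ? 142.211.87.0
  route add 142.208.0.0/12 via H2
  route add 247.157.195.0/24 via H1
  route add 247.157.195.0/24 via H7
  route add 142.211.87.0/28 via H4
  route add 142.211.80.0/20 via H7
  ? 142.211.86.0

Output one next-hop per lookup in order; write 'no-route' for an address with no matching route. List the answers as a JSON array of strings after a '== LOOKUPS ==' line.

Process each operation:
  + 142.211.86.0/23 (H2) depth=23
  + 142.211.87.0/32 (H0) depth=32
  + 140.0.0.0/6 (H4) depth=6
  lookup 142.211.87.0: bits 10001110110100110101011100000000 walk d0:-→d1:-→d2:-→d3:-→d4:-→d5:-→d6:H4→d7:-→d8:-→d9:-→d10:-→d11:-→d12:-→d13:-→d14:-→d15:-→d16:-→d17:-→d18:-→d19:-→d20:-→d21:-→d22:-→d23:H2→d24:-→d25:-→d26:-→d27:-→d28:-→d29:-→d30:-→d31:-→d32:H0 -> H0
  + 142.208.0.0/12 (H2) depth=12
  + 247.157.195.0/24 (H1) depth=24
  + 247.157.195.0/24 (H7) depth=24
  + 142.211.87.0/28 (H4) depth=28
  + 142.211.80.0/20 (H7) depth=20
  lookup 142.211.86.0: bits 10001110110100110101011 walk d0:-→d1:-→d2:-→d3:-→d4:-→d5:-→d6:H4→d7:-→d8:-→d9:-→d10:-→d11:-→d12:H2→d13:-→d14:-→d15:-→d16:-→d17:-→d18:-→d19:-→d20:H7→d21:-→d22:-→d23:H2 -> H2

== LOOKUPS ==
["H0","H2"]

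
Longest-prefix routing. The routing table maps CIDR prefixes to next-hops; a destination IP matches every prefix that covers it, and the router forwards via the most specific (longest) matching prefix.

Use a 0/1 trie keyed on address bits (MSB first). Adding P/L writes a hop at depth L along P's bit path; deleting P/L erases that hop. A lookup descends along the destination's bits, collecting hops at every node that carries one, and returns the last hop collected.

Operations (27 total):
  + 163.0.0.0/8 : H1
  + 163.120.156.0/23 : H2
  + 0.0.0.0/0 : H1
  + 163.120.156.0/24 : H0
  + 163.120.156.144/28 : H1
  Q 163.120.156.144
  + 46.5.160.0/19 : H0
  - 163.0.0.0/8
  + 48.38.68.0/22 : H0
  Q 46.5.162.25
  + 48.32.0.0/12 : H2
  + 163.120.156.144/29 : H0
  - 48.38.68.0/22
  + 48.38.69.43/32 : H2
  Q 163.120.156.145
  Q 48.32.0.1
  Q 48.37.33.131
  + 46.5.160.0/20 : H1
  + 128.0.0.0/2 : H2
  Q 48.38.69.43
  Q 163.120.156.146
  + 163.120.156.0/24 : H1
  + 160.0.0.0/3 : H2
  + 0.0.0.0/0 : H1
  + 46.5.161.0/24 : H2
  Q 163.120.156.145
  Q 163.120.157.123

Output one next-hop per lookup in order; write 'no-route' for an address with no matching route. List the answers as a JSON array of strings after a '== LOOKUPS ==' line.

Apply in order:
  + 163.0.0.0/8 (H1) depth=8
  + 163.120.156.0/23 (H2) depth=23
  + 0.0.0.0/0 (H1) depth=0
  + 163.120.156.0/24 (H0) depth=24
  + 163.120.156.144/28 (H1) depth=28
  Q 163.120.156.144: descend 1010001101111000100111001001 ; hops seen [H1,H1,H2,H0,H1] ; pick H1
  + 46.5.160.0/19 (H0) depth=19
  - 163.0.0.0/8 clear@8
  + 48.38.68.0/22 (H0) depth=22
  Q 46.5.162.25: descend 0010111000000101101 ; hops seen [H1,H0] ; pick H0
  + 48.32.0.0/12 (H2) depth=12
  + 163.120.156.144/29 (H0) depth=29
  - 48.38.68.0/22 clear@22
  + 48.38.69.43/32 (H2) depth=32
  Q 163.120.156.145: descend 10100011011110001001110010010 ; hops seen [H1,H2,H0,H1,H0] ; pick H0
  Q 48.32.0.1: descend 0011000000100 ; hops seen [H1,H2] ; pick H2
  Q 48.37.33.131: descend 00110000001001 ; hops seen [H1,H2] ; pick H2
  + 46.5.160.0/20 (H1) depth=20
  + 128.0.0.0/2 (H2) depth=2
  Q 48.38.69.43: descend 00110000001001100100010100101011 ; hops seen [H1,H2,H2] ; pick H2
  Q 163.120.156.146: descend 10100011011110001001110010010 ; hops seen [H1,H2,H2,H0,H1,H0] ; pick H0
  + 163.120.156.0/24 (H1) depth=24
  + 160.0.0.0/3 (H2) depth=3
  + 0.0.0.0/0 (H1) depth=0
  + 46.5.161.0/24 (H2) depth=24
  Q 163.120.156.145: descend 10100011011110001001110010010 ; hops seen [H1,H2,H2,H2,H1,H1,H0] ; pick H0
  Q 163.120.157.123: descend 10100011011110001001110 ; hops seen [H1,H2,H2,H2] ; pick H2

== LOOKUPS ==
["H1","H0","H0","H2","H2","H2","H0","H0","H2"]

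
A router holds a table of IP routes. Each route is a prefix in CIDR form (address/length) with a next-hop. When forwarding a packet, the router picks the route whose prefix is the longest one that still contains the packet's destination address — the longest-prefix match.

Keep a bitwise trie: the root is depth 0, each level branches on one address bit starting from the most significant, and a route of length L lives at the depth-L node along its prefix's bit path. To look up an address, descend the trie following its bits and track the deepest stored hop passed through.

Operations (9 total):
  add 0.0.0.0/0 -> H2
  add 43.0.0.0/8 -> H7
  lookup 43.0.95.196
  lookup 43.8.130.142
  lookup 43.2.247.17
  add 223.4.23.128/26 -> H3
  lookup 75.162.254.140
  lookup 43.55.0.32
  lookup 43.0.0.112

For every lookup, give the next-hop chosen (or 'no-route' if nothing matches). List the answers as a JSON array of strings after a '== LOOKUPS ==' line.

Process each operation:
  + 0.0.0.0/0 (H2) depth=0
  + 43.0.0.0/8 (H7) depth=8
  Q 43.0.95.196: descend 00101011 ; hops seen [H2,H7] ; pick H7
  Q 43.8.130.142: descend 00101011 ; hops seen [H2,H7] ; pick H7
  Q 43.2.247.17: descend 00101011 ; hops seen [H2,H7] ; pick H7
  + 223.4.23.128/26 (H3) depth=26
  Q 75.162.254.140: descend 0 ; hops seen [H2] ; pick H2
  Q 43.55.0.32: descend 00101011 ; hops seen [H2,H7] ; pick H7
  Q 43.0.0.112: descend 00101011 ; hops seen [H2,H7] ; pick H7

== LOOKUPS ==
["H7","H7","H7","H2","H7","H7"]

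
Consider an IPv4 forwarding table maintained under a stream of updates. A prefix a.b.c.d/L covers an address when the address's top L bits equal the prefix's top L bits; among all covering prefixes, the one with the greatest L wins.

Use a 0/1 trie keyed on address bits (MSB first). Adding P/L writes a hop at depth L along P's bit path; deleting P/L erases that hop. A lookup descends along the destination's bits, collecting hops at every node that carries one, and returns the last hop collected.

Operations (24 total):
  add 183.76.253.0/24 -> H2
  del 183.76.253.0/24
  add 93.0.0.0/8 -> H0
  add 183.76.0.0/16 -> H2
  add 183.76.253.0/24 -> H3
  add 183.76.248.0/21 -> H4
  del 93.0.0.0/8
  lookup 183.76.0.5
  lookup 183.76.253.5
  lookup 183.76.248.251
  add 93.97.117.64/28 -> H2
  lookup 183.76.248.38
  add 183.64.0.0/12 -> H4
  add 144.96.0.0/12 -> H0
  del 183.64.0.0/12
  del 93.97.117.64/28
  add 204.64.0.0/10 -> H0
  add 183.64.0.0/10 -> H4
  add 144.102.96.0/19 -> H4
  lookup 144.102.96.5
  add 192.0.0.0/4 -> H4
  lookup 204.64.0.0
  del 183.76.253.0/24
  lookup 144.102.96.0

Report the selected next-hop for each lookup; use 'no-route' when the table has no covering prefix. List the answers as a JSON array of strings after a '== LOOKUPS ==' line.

Trace:
  + 183.76.253.0/24 (H2) depth=24
  del 183.76.253.0/24 (clear depth 24)
  + 93.0.0.0/8 (H0) depth=8
  + 183.76.0.0/16 (H2) depth=16
  + 183.76.253.0/24 (H3) depth=24
  + 183.76.248.0/21 (H4) depth=21
  del 93.0.0.0/8 (clear depth 8)
  Q 183.76.0.5: descend 1011011101001100 ; hops seen [H2] ; pick H2
  Q 183.76.253.5: descend 101101110100110011111101 ; hops seen [H2,H4,H3] ; pick H3
  Q 183.76.248.251: descend 101101110100110011111 ; hops seen [H2,H4] ; pick H4
  + 93.97.117.64/28 (H2) depth=28
  Q 183.76.248.38: descend 101101110100110011111 ; hops seen [H2,H4] ; pick H4
  + 183.64.0.0/12 (H4) depth=12
  + 144.96.0.0/12 (H0) depth=12
  del 183.64.0.0/12 (clear depth 12)
  del 93.97.117.64/28 (clear depth 28)
  + 204.64.0.0/10 (H0) depth=10
  + 183.64.0.0/10 (H4) depth=10
  + 144.102.96.0/19 (H4) depth=19
  Q 144.102.96.5: descend 1001000001100110011 ; hops seen [H0,H4] ; pick H4
  + 192.0.0.0/4 (H4) depth=4
  Q 204.64.0.0: descend 1100110001 ; hops seen [H4,H0] ; pick H0
  del 183.76.253.0/24 (clear depth 24)
  Q 144.102.96.0: descend 1001000001100110011 ; hops seen [H0,H4] ; pick H4

== LOOKUPS ==
["H2","H3","H4","H4","H4","H0","H4"]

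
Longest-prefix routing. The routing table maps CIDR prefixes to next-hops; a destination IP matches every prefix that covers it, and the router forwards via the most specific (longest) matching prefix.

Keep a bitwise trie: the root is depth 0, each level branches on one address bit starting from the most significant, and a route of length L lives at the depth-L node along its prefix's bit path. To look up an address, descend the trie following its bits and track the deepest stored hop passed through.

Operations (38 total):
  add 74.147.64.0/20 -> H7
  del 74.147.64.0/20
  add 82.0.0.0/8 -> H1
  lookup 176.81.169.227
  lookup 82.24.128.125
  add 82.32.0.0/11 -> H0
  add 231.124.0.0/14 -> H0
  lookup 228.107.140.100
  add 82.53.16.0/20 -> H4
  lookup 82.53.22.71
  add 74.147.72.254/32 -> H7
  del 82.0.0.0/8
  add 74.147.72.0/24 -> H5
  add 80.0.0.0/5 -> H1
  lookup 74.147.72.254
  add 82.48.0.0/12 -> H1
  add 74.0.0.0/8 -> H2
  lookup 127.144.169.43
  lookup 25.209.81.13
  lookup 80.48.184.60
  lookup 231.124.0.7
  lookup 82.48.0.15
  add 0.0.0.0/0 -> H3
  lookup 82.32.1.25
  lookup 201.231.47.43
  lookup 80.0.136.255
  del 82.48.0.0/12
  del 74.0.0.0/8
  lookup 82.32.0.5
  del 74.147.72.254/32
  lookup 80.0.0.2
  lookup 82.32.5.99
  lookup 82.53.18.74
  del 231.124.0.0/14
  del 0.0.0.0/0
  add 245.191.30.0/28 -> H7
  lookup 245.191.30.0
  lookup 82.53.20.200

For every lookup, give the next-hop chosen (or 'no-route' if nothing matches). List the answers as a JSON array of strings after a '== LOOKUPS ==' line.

Apply in order:
  + 74.147.64.0/20 (H7) depth=20
  del 74.147.64.0/20 (clear depth 20)
  + 82.0.0.0/8 (H1) depth=8
  Q 176.81.169.227: descend ε ; hops seen [∅] ; pick no-route
  Q 82.24.128.125: descend 01010010 ; hops seen [H1] ; pick H1
  + 82.32.0.0/11 (H0) depth=11
  + 231.124.0.0/14 (H0) depth=14
  Q 228.107.140.100: descend 111001 ; hops seen [∅] ; pick no-route
  + 82.53.16.0/20 (H4) depth=20
  Q 82.53.22.71: descend 01010010001101010001 ; hops seen [H1,H0,H4] ; pick H4
  + 74.147.72.254/32 (H7) depth=32
  del 82.0.0.0/8 (clear depth 8)
  + 74.147.72.0/24 (H5) depth=24
  + 80.0.0.0/5 (H1) depth=5
  Q 74.147.72.254: descend 01001010100100110100100011111110 ; hops seen [H5,H7] ; pick H7
  + 82.48.0.0/12 (H1) depth=12
  + 74.0.0.0/8 (H2) depth=8
  Q 127.144.169.43: descend 01 ; hops seen [∅] ; pick no-route
  Q 25.209.81.13: descend 0 ; hops seen [∅] ; pick no-route
  Q 80.48.184.60: descend 010100 ; hops seen [H1] ; pick H1
  Q 231.124.0.7: descend 11100111011111 ; hops seen [H0] ; pick H0
  Q 82.48.0.15: descend 0101001000110 ; hops seen [H1,H0,H1] ; pick H1
  + 0.0.0.0/0 (H3) depth=0
  Q 82.32.1.25: descend 01010010001 ; hops seen [H3,H1,H0] ; pick H0
  Q 201.231.47.43: descend 11 ; hops seen [H3] ; pick H3
  Q 80.0.136.255: descend 010100 ; hops seen [H3,H1] ; pick H1
  del 82.48.0.0/12 (clear depth 12)
  del 74.0.0.0/8 (clear depth 8)
  Q 82.32.0.5: descend 01010010001 ; hops seen [H3,H1,H0] ; pick H0
  del 74.147.72.254/32 (clear depth 32)
  Q 80.0.0.2: descend 010100 ; hops seen [H3,H1] ; pick H1
  Q 82.32.5.99: descend 01010010001 ; hops seen [H3,H1,H0] ; pick H0
  Q 82.53.18.74: descend 01010010001101010001 ; hops seen [H3,H1,H0,H4] ; pick H4
  del 231.124.0.0/14 (clear depth 14)
  del 0.0.0.0/0 (clear depth 0)
  + 245.191.30.0/28 (H7) depth=28
  Q 245.191.30.0: descend 1111010110111111000111100000 ; hops seen [H7] ; pick H7
  Q 82.53.20.200: descend 01010010001101010001 ; hops seen [H1,H0,H4] ; pick H4

== LOOKUPS ==
["no-route","H1","no-route","H4","H7","no-route","no-route","H1","H0","H1","H0","H3","H1","H0","H1","H0","H4","H7","H4"]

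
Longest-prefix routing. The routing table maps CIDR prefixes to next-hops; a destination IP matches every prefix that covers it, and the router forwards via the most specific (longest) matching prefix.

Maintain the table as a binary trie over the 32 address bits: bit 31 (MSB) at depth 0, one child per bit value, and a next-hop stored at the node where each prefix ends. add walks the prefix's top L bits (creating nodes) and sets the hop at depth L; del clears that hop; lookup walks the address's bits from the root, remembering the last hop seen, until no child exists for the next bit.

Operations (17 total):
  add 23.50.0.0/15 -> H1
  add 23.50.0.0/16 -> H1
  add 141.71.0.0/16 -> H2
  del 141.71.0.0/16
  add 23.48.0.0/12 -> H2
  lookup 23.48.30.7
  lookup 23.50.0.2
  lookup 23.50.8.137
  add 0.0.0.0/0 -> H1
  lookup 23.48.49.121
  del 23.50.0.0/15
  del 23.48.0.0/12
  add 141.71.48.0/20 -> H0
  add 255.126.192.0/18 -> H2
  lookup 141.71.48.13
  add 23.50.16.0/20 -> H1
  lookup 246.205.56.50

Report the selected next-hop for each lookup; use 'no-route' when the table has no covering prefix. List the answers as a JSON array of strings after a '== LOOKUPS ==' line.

Apply in order:
  + 23.50.0.0/15 (H1) depth=15
  + 23.50.0.0/16 (H1) depth=16
  + 141.71.0.0/16 (H2) depth=16
  - 141.71.0.0/16 clear@16
  + 23.48.0.0/12 (H2) depth=12
  lookup 23.48.30.7: bits 00010111001100 walk d0:-→d1:-→d2:-→d3:-→d4:-→d5:-→d6:-→d7:-→d8:-→d9:-→d10:-→d11:-→d12:H2→d13:-→d14:- -> H2
  lookup 23.50.0.2: bits 0001011100110010 walk d0:-→d1:-→d2:-→d3:-→d4:-→d5:-→d6:-→d7:-→d8:-→d9:-→d10:-→d11:-→d12:H2→d13:-→d14:-→d15:H1→d16:H1 -> H1
  lookup 23.50.8.137: bits 0001011100110010 walk d0:-→d1:-→d2:-→d3:-→d4:-→d5:-→d6:-→d7:-→d8:-→d9:-→d10:-→d11:-→d12:H2→d13:-→d14:-→d15:H1→d16:H1 -> H1
  + 0.0.0.0/0 (H1) depth=0
  lookup 23.48.49.121: bits 00010111001100 walk d0:H1→d1:-→d2:-→d3:-→d4:-→d5:-→d6:-→d7:-→d8:-→d9:-→d10:-→d11:-→d12:H2→d13:-→d14:- -> H2
  - 23.50.0.0/15 clear@15
  - 23.48.0.0/12 clear@12
  + 141.71.48.0/20 (H0) depth=20
  + 255.126.192.0/18 (H2) depth=18
  lookup 141.71.48.13: bits 10001101010001110011 walk d0:H1→d1:-→d2:-→d3:-→d4:-→d5:-→d6:-→d7:-→d8:-→d9:-→d10:-→d11:-→d12:-→d13:-→d14:-→d15:-→d16:-→d17:-→d18:-→d19:-→d20:H0 -> H0
  + 23.50.16.0/20 (H1) depth=20
  lookup 246.205.56.50: bits 1111 walk d0:H1→d1:-→d2:-→d3:-→d4:- -> H1

== LOOKUPS ==
["H2","H1","H1","H2","H0","H1"]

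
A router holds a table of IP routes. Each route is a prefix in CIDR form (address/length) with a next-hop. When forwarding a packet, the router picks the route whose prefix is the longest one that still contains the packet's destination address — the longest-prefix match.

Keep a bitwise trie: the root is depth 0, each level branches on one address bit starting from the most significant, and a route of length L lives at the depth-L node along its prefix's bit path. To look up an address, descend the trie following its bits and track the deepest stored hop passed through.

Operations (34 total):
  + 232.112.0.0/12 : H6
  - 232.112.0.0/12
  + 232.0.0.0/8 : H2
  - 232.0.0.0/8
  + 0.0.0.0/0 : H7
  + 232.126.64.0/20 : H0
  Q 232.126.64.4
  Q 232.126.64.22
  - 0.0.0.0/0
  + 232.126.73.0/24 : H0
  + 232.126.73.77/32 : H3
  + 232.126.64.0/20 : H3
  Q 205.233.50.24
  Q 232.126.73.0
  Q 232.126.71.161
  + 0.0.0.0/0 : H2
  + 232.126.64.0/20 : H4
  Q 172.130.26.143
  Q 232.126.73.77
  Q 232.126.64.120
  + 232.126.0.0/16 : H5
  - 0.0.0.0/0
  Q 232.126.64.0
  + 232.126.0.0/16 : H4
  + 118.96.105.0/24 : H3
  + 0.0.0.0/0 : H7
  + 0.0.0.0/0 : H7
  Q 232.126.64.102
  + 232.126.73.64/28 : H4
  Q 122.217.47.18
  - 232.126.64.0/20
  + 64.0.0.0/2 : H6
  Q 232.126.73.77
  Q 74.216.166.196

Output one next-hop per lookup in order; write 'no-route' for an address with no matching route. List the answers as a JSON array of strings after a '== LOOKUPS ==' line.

Trace:
  + 232.112.0.0/12 (H6) depth=12
  - 232.112.0.0/12 clear@12
  + 232.0.0.0/8 (H2) depth=8
  - 232.0.0.0/8 clear@8
  + 0.0.0.0/0 (H7) depth=0
  + 232.126.64.0/20 (H0) depth=20
  lookup 232.126.64.4: bits 11101000011111100100 walk d0:H7→d1:-→d2:-→d3:-→d4:-→d5:-→d6:-→d7:-→d8:-→d9:-→d10:-→d11:-→d12:-→d13:-→d14:-→d15:-→d16:-→d17:-→d18:-→d19:-→d20:H0 -> H0
  lookup 232.126.64.22: bits 11101000011111100100 walk d0:H7→d1:-→d2:-→d3:-→d4:-→d5:-→d6:-→d7:-→d8:-→d9:-→d10:-→d11:-→d12:-→d13:-→d14:-→d15:-→d16:-→d17:-→d18:-→d19:-→d20:H0 -> H0
  - 0.0.0.0/0 clear@0
  + 232.126.73.0/24 (H0) depth=24
  + 232.126.73.77/32 (H3) depth=32
  + 232.126.64.0/20 (H3) depth=20
  lookup 205.233.50.24: bits 11 walk d0:-→d1:-→d2:- -> no-route
  lookup 232.126.73.0: bits 1110100001111110010010010 walk d0:-→d1:-→d2:-→d3:-→d4:-→d5:-→d6:-→d7:-→d8:-→d9:-→d10:-→d11:-→d12:-→d13:-→d14:-→d15:-→d16:-→d17:-→d18:-→d19:-→d20:H3→d21:-→d22:-→d23:-→d24:H0→d25:- -> H0
  lookup 232.126.71.161: bits 11101000011111100100 walk d0:-→d1:-→d2:-→d3:-→d4:-→d5:-→d6:-→d7:-→d8:-→d9:-→d10:-→d11:-→d12:-→d13:-→d14:-→d15:-→d16:-→d17:-→d18:-→d19:-→d20:H3 -> H3
  + 0.0.0.0/0 (H2) depth=0
  + 232.126.64.0/20 (H4) depth=20
  lookup 172.130.26.143: bits 1 walk d0:H2→d1:- -> H2
  lookup 232.126.73.77: bits 11101000011111100100100101001101 walk d0:H2→d1:-→d2:-→d3:-→d4:-→d5:-→d6:-→d7:-→d8:-→d9:-→d10:-→d11:-→d12:-→d13:-→d14:-→d15:-→d16:-→d17:-→d18:-→d19:-→d20:H4→d21:-→d22:-→d23:-→d24:H0→d25:-→d26:-→d27:-→d28:-→d29:-→d30:-→d31:-→d32:H3 -> H3
  lookup 232.126.64.120: bits 11101000011111100100 walk d0:H2→d1:-→d2:-→d3:-→d4:-→d5:-→d6:-→d7:-→d8:-→d9:-→d10:-→d11:-→d12:-→d13:-→d14:-→d15:-→d16:-→d17:-→d18:-→d19:-→d20:H4 -> H4
  + 232.126.0.0/16 (H5) depth=16
  - 0.0.0.0/0 clear@0
  lookup 232.126.64.0: bits 11101000011111100100 walk d0:-→d1:-→d2:-→d3:-→d4:-→d5:-→d6:-→d7:-→d8:-→d9:-→d10:-→d11:-→d12:-→d13:-→d14:-→d15:-→d16:H5→d17:-→d18:-→d19:-→d20:H4 -> H4
  + 232.126.0.0/16 (H4) depth=16
  + 118.96.105.0/24 (H3) depth=24
  + 0.0.0.0/0 (H7) depth=0
  + 0.0.0.0/0 (H7) depth=0
  lookup 232.126.64.102: bits 11101000011111100100 walk d0:H7→d1:-→d2:-→d3:-→d4:-→d5:-→d6:-→d7:-→d8:-→d9:-→d10:-→d11:-→d12:-→d13:-→d14:-→d15:-→d16:H4→d17:-→d18:-→d19:-→d20:H4 -> H4
  + 232.126.73.64/28 (H4) depth=28
  lookup 122.217.47.18: bits 0111 walk d0:H7→d1:-→d2:-→d3:-→d4:- -> H7
  - 232.126.64.0/20 clear@20
  + 64.0.0.0/2 (H6) depth=2
  lookup 232.126.73.77: bits 11101000011111100100100101001101 walk d0:H7→d1:-→d2:-→d3:-→d4:-→d5:-→d6:-→d7:-→d8:-→d9:-→d10:-→d11:-→d12:-→d13:-→d14:-→d15:-→d16:H4→d17:-→d18:-→d19:-→d20:-→d21:-→d22:-→d23:-→d24:H0→d25:-→d26:-→d27:-→d28:H4→d29:-→d30:-→d31:-→d32:H3 -> H3
  lookup 74.216.166.196: bits 01 walk d0:H7→d1:-→d2:H6 -> H6

== LOOKUPS ==
["H0","H0","no-route","H0","H3","H2","H3","H4","H4","H4","H7","H3","H6"]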